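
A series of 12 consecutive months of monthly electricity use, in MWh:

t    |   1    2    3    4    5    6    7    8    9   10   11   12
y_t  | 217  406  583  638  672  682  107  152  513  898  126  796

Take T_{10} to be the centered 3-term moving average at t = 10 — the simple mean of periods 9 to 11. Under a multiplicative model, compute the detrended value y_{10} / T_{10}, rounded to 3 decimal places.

Trend T_10 = (513 + 898 + 126) / 3 = 1537/3 = 512.33333
Ratio to trend: 898 / 512.33333 = 1.753

1.753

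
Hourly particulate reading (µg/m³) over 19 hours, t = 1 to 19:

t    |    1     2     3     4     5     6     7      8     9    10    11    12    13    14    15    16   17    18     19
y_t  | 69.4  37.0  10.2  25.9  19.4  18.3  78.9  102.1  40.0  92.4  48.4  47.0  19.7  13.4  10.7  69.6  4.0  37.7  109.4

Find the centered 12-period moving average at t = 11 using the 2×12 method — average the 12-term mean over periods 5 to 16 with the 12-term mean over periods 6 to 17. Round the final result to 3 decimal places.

Sum over 5–16: 19.4 + 18.3 + 78.9 + 102.1 + 40.0 + 92.4 + 48.4 + 47.0 + 19.7 + 13.4 + 10.7 + 69.6 = 559.9
Sum over 6–17: 18.3 + 78.9 + 102.1 + 40.0 + 92.4 + 48.4 + 47.0 + 19.7 + 13.4 + 10.7 + 69.6 + 4.0 = 544.5
CMA at t=11 = (559.9 + 544.5) / (2·12) = 1104.4 / 24 = 46.017

46.017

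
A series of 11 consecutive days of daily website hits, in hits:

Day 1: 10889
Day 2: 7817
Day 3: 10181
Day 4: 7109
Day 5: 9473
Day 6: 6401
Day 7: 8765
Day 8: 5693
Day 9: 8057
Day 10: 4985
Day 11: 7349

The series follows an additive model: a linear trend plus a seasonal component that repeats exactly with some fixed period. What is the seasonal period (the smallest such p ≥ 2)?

First differences y_{t+1} − y_t: -3072, 2364, -3072, 2364, -3072, 2364, …
The difference pattern repeats every 2 terms and not for any smaller step, so p = 2.

2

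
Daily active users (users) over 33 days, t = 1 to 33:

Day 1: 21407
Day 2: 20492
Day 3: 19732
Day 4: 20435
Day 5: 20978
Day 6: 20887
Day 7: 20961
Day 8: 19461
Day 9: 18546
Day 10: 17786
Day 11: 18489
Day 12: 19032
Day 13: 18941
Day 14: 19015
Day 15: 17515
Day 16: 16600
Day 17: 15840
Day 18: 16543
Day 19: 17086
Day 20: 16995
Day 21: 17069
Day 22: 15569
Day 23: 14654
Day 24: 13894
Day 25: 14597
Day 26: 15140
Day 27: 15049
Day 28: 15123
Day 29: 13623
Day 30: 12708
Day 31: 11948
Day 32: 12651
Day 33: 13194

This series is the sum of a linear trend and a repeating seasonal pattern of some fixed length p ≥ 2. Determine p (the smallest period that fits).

7

First differences y_{t+1} − y_t: -915, -760, 703, 543, -91, 74, -1500, -915, -760, 703, 543, -91, 74, -1500, -915, -760, …
The difference pattern repeats every 7 terms and not for any smaller step, so p = 7.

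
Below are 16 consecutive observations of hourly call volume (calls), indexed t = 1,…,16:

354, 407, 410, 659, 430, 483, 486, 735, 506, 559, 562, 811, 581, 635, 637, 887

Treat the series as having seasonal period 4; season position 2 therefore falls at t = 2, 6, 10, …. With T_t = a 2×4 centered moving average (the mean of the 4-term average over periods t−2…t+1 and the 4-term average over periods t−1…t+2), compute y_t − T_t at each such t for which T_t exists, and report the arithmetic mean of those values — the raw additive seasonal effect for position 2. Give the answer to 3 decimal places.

-40.833

Season position 2 occurs at t = 6, 10, 14 (where T_t is defined).
t=6: T_6 = 524.00000; y_6 − T_6 = 483 − 524.00000 = -41.00000
t=10: T_10 = 600.00000; y_10 − T_10 = 559 − 600.00000 = -41.00000
t=14: T_14 = 675.50000; y_14 − T_14 = 635 − 675.50000 = -40.50000
Mean deviation: (-41.00000 + -41.00000 + -40.50000) / 3 = -40.833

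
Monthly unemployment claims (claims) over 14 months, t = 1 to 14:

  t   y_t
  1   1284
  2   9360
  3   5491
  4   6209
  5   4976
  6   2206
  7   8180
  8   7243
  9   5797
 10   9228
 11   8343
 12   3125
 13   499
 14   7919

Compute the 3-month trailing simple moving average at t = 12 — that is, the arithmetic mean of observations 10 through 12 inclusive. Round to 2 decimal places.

Sum of periods 10–12: 9228 + 8343 + 3125 = 20696
Divide by 3: 20696 / 3 = 6898.67

6898.67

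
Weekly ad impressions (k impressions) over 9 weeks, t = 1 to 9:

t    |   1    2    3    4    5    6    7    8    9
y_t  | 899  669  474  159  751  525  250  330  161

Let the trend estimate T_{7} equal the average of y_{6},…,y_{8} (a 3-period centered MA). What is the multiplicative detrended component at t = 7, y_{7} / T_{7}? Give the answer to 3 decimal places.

Trend T_7 = (525 + 250 + 330) / 3 = 1105/3 = 368.33333
Ratio to trend: 250 / 368.33333 = 0.679

0.679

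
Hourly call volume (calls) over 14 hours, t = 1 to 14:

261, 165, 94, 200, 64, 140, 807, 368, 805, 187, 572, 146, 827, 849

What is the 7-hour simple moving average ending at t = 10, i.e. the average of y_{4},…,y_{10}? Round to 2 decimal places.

367.29

Sum of periods 4–10: 200 + 64 + 140 + 807 + 368 + 805 + 187 = 2571
Divide by 7: 2571 / 7 = 367.29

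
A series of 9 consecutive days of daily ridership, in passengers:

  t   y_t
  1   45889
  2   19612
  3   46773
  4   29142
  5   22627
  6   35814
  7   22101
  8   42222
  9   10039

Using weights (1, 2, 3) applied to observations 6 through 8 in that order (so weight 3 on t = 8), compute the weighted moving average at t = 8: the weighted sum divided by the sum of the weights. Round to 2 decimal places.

Weighted sum: 1·35814 + 2·22101 + 3·42222 = 35814 + 44202 + 126666 = 206682
Weight total: 1 + 2 + 3 = 6
WMA = 206682 / 6 = 34447.00

34447.00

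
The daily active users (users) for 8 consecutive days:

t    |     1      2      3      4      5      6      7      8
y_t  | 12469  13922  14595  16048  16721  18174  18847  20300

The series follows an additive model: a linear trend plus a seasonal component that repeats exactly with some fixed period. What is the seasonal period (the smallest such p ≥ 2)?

First differences y_{t+1} − y_t: 1453, 673, 1453, 673, 1453, 673, …
The difference pattern repeats every 2 terms and not for any smaller step, so p = 2.

2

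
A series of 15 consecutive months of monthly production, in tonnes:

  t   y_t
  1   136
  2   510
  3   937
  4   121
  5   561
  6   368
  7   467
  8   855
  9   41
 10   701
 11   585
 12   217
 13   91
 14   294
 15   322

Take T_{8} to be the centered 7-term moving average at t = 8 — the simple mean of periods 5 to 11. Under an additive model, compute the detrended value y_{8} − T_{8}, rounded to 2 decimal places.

343.86

Trend T_8 = (561 + 368 + 467 + 855 + 41 + 701 + 585) / 7 = 3578/7 = 511.1429
Detrended value: 855 − 511.1429 = 343.86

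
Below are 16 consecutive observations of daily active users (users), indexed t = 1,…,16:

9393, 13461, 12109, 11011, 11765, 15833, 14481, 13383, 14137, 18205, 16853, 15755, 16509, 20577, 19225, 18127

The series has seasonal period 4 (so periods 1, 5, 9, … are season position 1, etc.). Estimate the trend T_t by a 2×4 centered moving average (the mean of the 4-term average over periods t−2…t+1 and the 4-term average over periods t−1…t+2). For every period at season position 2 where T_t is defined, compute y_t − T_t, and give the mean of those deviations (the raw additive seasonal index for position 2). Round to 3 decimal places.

2264.000

Season position 2 occurs at t = 6, 10, 14 (where T_t is defined).
t=6: T_6 = 13569.00000; y_6 − T_6 = 15833 − 13569.00000 = 2264.00000
t=10: T_10 = 15941.00000; y_10 − T_10 = 18205 − 15941.00000 = 2264.00000
t=14: T_14 = 18313.00000; y_14 − T_14 = 20577 − 18313.00000 = 2264.00000
Mean deviation: (2264.00000 + 2264.00000 + 2264.00000) / 3 = 2264.000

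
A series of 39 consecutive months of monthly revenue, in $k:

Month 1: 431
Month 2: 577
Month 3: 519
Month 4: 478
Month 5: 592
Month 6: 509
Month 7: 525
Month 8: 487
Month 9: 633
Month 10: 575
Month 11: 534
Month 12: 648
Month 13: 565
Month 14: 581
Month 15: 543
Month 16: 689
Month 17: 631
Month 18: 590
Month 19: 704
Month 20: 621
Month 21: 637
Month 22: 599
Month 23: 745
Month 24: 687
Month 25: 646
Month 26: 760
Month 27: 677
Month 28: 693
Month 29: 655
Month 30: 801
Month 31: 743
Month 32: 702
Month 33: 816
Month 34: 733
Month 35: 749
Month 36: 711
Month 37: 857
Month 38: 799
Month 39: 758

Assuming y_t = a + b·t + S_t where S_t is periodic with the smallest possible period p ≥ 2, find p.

7

First differences y_{t+1} − y_t: 146, -58, -41, 114, -83, 16, -38, 146, -58, -41, 114, -83, 16, -38, 146, -58, …
The difference pattern repeats every 7 terms and not for any smaller step, so p = 7.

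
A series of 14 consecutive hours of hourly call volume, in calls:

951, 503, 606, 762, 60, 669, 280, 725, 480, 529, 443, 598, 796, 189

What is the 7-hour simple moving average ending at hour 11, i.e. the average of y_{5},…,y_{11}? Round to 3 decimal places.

Sum of periods 5–11: 60 + 669 + 280 + 725 + 480 + 529 + 443 = 3186
Divide by 7: 3186 / 7 = 455.143

455.143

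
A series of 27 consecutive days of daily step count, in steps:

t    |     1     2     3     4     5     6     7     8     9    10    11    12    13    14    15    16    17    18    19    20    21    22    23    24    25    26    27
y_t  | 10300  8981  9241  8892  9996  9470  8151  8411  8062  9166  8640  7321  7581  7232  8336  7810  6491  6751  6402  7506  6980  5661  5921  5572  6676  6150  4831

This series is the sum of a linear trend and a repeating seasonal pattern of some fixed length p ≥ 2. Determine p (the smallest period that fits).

5

First differences y_{t+1} − y_t: -1319, 260, -349, 1104, -526, -1319, 260, -349, 1104, -526, -1319, 260, …
The difference pattern repeats every 5 terms and not for any smaller step, so p = 5.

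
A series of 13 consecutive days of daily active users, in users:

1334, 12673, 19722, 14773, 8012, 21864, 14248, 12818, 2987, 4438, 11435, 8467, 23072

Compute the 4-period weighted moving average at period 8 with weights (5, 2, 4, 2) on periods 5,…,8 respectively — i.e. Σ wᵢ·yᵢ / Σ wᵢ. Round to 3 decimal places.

Weighted sum: 5·8012 + 2·21864 + 4·14248 + 2·12818 = 40060 + 43728 + 56992 + 25636 = 166416
Weight total: 5 + 2 + 4 + 2 = 13
WMA = 166416 / 13 = 12801.231

12801.231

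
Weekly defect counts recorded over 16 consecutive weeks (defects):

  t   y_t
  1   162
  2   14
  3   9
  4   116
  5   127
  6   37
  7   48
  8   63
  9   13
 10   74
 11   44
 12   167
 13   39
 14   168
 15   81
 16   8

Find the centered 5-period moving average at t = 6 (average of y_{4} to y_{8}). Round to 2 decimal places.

78.20

Sum of periods 4–8: 116 + 127 + 37 + 48 + 63 = 391
Divide by 5: 391 / 5 = 78.20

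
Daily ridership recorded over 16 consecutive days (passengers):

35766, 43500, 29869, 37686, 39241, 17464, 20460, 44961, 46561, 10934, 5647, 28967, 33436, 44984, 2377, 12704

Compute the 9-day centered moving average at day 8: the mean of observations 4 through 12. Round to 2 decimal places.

27991.22

Sum of periods 4–12: 37686 + 39241 + 17464 + 20460 + 44961 + 46561 + 10934 + 5647 + 28967 = 251921
Divide by 9: 251921 / 9 = 27991.22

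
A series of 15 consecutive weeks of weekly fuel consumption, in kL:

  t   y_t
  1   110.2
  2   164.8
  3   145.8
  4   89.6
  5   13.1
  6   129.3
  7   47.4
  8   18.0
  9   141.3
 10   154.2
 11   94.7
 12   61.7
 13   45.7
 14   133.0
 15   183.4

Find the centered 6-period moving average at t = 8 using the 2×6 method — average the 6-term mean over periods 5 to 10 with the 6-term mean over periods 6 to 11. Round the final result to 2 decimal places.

90.68

Sum over 5–10: 13.1 + 129.3 + 47.4 + 18.0 + 141.3 + 154.2 = 503.3
Sum over 6–11: 129.3 + 47.4 + 18.0 + 141.3 + 154.2 + 94.7 = 584.9
CMA at t=8 = (503.3 + 584.9) / (2·6) = 1088.2 / 12 = 90.68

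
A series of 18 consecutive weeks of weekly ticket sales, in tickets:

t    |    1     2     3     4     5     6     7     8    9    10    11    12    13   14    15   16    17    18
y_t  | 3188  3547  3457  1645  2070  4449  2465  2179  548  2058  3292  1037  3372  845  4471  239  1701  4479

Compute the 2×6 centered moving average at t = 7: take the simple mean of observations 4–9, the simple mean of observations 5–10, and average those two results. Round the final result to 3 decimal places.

Sum over 4–9: 1645 + 2070 + 4449 + 2465 + 2179 + 548 = 13356
Sum over 5–10: 2070 + 4449 + 2465 + 2179 + 548 + 2058 = 13769
CMA at t=7 = (13356 + 13769) / (2·6) = 27125 / 12 = 2260.417

2260.417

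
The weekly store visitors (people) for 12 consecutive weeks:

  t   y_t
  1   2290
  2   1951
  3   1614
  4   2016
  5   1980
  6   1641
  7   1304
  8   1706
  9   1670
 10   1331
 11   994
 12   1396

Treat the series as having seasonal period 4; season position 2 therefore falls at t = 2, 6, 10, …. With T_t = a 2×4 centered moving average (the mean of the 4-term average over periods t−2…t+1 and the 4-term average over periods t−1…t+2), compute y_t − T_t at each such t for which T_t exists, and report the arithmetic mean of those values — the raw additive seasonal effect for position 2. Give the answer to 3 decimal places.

Season position 2 occurs at t = 6, 10 (where T_t is defined).
t=6: T_6 = 1696.50000; y_6 − T_6 = 1641 − 1696.50000 = -55.50000
t=10: T_10 = 1386.50000; y_10 − T_10 = 1331 − 1386.50000 = -55.50000
Mean deviation: (-55.50000 + -55.50000) / 2 = -55.500

-55.500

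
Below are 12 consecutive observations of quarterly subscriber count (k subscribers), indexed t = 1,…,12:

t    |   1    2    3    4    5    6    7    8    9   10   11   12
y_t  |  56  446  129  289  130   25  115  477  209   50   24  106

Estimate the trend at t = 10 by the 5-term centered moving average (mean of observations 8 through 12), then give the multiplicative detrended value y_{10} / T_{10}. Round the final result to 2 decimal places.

0.29

Trend T_10 = (477 + 209 + 50 + 24 + 106) / 5 = 866/5 = 173.2000
Ratio to trend: 50 / 173.2000 = 0.29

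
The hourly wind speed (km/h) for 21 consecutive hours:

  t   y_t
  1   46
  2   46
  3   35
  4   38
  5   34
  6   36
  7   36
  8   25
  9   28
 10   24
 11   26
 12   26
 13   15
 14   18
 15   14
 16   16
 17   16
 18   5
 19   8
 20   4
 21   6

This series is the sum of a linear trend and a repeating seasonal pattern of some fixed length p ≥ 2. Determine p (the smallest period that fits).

First differences y_{t+1} − y_t: 0, -11, 3, -4, 2, 0, -11, 3, -4, 2, 0, -11, …
The difference pattern repeats every 5 terms and not for any smaller step, so p = 5.

5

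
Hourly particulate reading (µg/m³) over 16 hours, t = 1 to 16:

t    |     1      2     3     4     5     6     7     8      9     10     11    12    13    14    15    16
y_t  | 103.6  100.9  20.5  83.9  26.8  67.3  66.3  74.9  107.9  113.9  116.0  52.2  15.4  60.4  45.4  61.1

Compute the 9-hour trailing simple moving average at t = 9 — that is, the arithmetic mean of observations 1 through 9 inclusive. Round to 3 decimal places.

Sum of periods 1–9: 103.6 + 100.9 + 20.5 + 83.9 + 26.8 + 67.3 + 66.3 + 74.9 + 107.9 = 652.1
Divide by 9: 652.1 / 9 = 72.456

72.456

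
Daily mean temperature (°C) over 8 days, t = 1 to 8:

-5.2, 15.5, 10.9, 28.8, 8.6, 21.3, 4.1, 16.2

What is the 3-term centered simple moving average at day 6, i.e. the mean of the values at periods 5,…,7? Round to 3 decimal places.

11.333

Sum of periods 5–7: 8.6 + 21.3 + 4.1 = 34.0
Divide by 3: 34.0 / 3 = 11.333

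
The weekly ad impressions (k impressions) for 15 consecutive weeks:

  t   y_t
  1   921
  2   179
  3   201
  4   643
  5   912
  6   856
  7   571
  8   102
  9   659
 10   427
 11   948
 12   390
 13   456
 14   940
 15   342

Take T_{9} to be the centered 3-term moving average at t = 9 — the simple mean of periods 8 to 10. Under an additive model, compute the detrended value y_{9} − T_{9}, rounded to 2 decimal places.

263.00

Trend T_9 = (102 + 659 + 427) / 3 = 1188/3 = 396.0000
Detrended value: 659 − 396.0000 = 263.00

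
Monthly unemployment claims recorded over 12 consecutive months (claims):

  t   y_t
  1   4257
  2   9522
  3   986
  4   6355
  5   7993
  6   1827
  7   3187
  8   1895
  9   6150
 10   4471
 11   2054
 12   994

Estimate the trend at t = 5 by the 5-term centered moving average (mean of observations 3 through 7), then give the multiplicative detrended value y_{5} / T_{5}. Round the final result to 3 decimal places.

Trend T_5 = (986 + 6355 + 7993 + 1827 + 3187) / 5 = 20348/5 = 4069.60000
Ratio to trend: 7993 / 4069.60000 = 1.964

1.964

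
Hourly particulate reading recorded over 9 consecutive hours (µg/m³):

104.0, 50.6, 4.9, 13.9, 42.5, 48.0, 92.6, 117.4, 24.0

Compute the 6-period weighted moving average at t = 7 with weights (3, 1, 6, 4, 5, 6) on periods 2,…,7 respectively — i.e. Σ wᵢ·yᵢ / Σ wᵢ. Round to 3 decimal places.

48.228

Weighted sum: 3·50.6 + 1·4.9 + 6·13.9 + 4·42.5 + 5·48.0 + 6·92.6 = 151.8 + 4.9 + 83.4 + 170.0 + 240.0 + 555.6 = 1205.7
Weight total: 3 + 1 + 6 + 4 + 5 + 6 = 25
WMA = 1205.7 / 25 = 48.228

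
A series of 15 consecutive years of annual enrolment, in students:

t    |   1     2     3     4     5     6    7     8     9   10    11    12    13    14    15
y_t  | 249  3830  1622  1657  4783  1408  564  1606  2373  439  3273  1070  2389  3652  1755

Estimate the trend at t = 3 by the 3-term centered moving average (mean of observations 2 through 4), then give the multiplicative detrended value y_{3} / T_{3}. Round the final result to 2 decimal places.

Trend T_3 = (3830 + 1622 + 1657) / 3 = 7109/3 = 2369.6667
Ratio to trend: 1622 / 2369.6667 = 0.68

0.68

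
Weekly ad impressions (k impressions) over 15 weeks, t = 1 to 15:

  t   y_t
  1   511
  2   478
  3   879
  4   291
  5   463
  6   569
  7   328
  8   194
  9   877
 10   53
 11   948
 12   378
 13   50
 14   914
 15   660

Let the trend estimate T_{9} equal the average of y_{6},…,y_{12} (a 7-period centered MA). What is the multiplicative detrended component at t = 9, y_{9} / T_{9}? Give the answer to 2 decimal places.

Trend T_9 = (569 + 328 + 194 + 877 + 53 + 948 + 378) / 7 = 3347/7 = 478.1429
Ratio to trend: 877 / 478.1429 = 1.83

1.83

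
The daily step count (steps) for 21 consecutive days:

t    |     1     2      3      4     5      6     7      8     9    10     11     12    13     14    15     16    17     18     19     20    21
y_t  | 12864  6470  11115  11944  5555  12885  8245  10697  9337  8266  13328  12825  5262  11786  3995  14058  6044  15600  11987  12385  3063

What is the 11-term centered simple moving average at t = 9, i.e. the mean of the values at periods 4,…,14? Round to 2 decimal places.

Sum of periods 4–14: 11944 + 5555 + 12885 + 8245 + 10697 + 9337 + 8266 + 13328 + 12825 + 5262 + 11786 = 110130
Divide by 11: 110130 / 11 = 10011.82

10011.82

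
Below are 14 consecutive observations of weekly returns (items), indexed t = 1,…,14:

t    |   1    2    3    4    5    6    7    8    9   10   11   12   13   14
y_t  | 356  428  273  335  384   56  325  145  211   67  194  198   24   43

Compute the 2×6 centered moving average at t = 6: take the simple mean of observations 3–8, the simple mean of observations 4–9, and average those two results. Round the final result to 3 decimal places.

247.833

Sum over 3–8: 273 + 335 + 384 + 56 + 325 + 145 = 1518
Sum over 4–9: 335 + 384 + 56 + 325 + 145 + 211 = 1456
CMA at t=6 = (1518 + 1456) / (2·6) = 2974 / 12 = 247.833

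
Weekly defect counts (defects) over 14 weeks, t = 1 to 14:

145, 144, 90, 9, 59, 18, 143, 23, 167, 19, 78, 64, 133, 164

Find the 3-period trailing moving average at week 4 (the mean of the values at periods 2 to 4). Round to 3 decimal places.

Sum of periods 2–4: 144 + 90 + 9 = 243
Divide by 3: 243 / 3 = 81.000

81.000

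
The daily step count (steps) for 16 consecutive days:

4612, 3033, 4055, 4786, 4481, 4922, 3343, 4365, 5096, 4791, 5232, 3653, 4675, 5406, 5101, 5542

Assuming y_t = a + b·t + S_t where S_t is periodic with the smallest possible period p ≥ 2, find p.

First differences y_{t+1} − y_t: -1579, 1022, 731, -305, 441, -1579, 1022, 731, -305, 441, -1579, 1022, …
The difference pattern repeats every 5 terms and not for any smaller step, so p = 5.

5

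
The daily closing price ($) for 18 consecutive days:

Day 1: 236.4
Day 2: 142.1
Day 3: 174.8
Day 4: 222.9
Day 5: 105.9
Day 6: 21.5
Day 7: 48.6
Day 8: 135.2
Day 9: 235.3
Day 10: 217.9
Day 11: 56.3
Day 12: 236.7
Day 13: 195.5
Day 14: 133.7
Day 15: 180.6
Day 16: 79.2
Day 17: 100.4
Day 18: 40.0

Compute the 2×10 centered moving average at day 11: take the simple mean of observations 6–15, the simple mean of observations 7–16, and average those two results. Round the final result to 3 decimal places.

Sum over 6–15: 21.5 + 48.6 + 135.2 + 235.3 + 217.9 + 56.3 + 236.7 + 195.5 + 133.7 + 180.6 = 1461.3
Sum over 7–16: 48.6 + 135.2 + 235.3 + 217.9 + 56.3 + 236.7 + 195.5 + 133.7 + 180.6 + 79.2 = 1519.0
CMA at t=11 = (1461.3 + 1519.0) / (2·10) = 2980.3 / 20 = 149.015

149.015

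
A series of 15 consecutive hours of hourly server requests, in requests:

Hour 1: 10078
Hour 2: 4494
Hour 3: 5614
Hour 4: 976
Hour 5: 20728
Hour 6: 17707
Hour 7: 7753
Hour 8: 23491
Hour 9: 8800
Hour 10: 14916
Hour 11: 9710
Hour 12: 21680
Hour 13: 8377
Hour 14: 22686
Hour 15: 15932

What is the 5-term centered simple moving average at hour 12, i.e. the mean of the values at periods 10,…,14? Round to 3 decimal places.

15473.800

Sum of periods 10–14: 14916 + 9710 + 21680 + 8377 + 22686 = 77369
Divide by 5: 77369 / 5 = 15473.800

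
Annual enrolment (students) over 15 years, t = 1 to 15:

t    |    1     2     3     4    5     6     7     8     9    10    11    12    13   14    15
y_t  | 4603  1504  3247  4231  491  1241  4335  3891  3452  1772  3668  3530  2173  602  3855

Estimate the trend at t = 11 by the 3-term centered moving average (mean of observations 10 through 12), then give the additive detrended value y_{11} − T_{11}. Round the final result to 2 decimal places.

678.00

Trend T_11 = (1772 + 3668 + 3530) / 3 = 8970/3 = 2990.0000
Detrended value: 3668 − 2990.0000 = 678.00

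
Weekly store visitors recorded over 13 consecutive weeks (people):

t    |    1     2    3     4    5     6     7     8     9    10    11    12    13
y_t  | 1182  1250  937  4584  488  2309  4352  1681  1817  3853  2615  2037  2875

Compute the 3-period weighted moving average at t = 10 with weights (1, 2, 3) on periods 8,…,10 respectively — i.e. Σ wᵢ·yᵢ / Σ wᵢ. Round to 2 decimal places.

Weighted sum: 1·1681 + 2·1817 + 3·3853 = 1681 + 3634 + 11559 = 16874
Weight total: 1 + 2 + 3 = 6
WMA = 16874 / 6 = 2812.33

2812.33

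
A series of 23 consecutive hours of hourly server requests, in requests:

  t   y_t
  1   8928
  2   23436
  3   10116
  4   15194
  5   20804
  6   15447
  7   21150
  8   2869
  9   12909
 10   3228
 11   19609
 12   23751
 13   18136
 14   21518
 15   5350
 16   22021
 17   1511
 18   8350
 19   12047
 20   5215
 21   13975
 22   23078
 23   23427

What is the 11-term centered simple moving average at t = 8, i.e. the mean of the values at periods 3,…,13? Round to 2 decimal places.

Sum of periods 3–13: 10116 + 15194 + 20804 + 15447 + 21150 + 2869 + 12909 + 3228 + 19609 + 23751 + 18136 = 163213
Divide by 11: 163213 / 11 = 14837.55

14837.55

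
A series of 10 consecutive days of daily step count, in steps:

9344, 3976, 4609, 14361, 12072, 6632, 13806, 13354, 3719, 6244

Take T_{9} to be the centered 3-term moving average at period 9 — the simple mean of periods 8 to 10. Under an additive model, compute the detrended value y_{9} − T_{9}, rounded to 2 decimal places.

Trend T_9 = (13354 + 3719 + 6244) / 3 = 23317/3 = 7772.3333
Detrended value: 3719 − 7772.3333 = -4053.33

-4053.33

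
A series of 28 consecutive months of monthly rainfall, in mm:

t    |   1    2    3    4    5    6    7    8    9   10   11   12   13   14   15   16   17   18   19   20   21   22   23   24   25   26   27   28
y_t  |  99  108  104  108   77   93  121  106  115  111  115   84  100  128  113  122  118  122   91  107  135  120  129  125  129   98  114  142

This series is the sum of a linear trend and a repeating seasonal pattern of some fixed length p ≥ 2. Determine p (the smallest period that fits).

First differences y_{t+1} − y_t: 9, -4, 4, -31, 16, 28, -15, 9, -4, 4, -31, 16, 28, -15, 9, -4, …
The difference pattern repeats every 7 terms and not for any smaller step, so p = 7.

7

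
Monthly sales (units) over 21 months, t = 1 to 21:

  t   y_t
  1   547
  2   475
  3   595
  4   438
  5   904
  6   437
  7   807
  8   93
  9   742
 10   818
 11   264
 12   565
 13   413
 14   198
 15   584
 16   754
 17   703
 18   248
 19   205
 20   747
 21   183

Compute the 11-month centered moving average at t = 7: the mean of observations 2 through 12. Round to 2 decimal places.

Sum of periods 2–12: 475 + 595 + 438 + 904 + 437 + 807 + 93 + 742 + 818 + 264 + 565 = 6138
Divide by 11: 6138 / 11 = 558.00

558.00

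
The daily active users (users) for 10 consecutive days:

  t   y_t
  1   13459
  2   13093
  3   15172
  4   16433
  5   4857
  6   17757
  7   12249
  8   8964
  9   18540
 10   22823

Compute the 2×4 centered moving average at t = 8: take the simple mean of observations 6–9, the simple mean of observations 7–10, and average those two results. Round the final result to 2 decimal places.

Sum over 6–9: 17757 + 12249 + 8964 + 18540 = 57510
Sum over 7–10: 12249 + 8964 + 18540 + 22823 = 62576
CMA at t=8 = (57510 + 62576) / (2·4) = 120086 / 8 = 15010.75

15010.75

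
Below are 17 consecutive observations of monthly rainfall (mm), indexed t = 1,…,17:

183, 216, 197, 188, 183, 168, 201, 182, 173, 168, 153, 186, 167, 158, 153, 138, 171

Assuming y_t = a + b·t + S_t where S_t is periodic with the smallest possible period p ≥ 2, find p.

First differences y_{t+1} − y_t: 33, -19, -9, -5, -15, 33, -19, -9, -5, -15, 33, -19, …
The difference pattern repeats every 5 terms and not for any smaller step, so p = 5.

5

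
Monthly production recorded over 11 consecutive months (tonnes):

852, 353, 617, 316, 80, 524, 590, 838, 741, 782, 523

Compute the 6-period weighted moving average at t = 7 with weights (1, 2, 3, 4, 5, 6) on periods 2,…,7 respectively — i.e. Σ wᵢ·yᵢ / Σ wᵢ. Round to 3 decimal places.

429.286

Weighted sum: 1·353 + 2·617 + 3·316 + 4·80 + 5·524 + 6·590 = 353 + 1234 + 948 + 320 + 2620 + 3540 = 9015
Weight total: 1 + 2 + 3 + 4 + 5 + 6 = 21
WMA = 9015 / 21 = 429.286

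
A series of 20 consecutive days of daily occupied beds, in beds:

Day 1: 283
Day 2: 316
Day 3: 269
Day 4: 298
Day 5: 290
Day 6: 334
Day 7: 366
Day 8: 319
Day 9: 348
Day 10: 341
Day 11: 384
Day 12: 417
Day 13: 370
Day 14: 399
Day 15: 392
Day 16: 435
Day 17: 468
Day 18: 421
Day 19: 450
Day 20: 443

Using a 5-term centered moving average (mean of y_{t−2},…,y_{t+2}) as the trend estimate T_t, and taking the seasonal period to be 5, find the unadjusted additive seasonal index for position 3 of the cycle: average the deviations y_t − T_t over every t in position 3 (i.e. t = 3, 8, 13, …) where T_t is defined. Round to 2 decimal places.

Season position 3 occurs at t = 3, 8, 13, 18 (where T_t is defined).
t=3: T_3 = 291.2000; y_3 − T_3 = 269 − 291.2000 = -22.2000
t=8: T_8 = 341.6000; y_8 − T_8 = 319 − 341.6000 = -22.6000
t=13: T_13 = 392.4000; y_13 − T_13 = 370 − 392.4000 = -22.4000
t=18: T_18 = 443.4000; y_18 − T_18 = 421 − 443.4000 = -22.4000
Mean deviation: (-22.2000 + -22.6000 + -22.4000 + -22.4000) / 4 = -22.40

-22.40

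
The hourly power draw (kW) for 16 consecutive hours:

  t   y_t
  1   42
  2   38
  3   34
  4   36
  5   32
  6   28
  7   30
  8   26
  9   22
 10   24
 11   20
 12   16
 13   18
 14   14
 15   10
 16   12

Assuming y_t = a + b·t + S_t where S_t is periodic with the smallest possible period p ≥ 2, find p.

First differences y_{t+1} − y_t: -4, -4, 2, -4, -4, 2, -4, -4, …
The difference pattern repeats every 3 terms and not for any smaller step, so p = 3.

3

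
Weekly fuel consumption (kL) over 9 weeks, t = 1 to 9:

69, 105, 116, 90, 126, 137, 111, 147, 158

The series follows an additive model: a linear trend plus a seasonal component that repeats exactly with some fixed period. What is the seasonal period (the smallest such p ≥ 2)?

3

First differences y_{t+1} − y_t: 36, 11, -26, 36, 11, -26, 36, 11, …
The difference pattern repeats every 3 terms and not for any smaller step, so p = 3.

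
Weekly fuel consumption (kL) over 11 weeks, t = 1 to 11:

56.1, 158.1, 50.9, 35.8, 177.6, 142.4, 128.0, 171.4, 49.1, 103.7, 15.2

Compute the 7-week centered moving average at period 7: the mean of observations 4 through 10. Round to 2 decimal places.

Sum of periods 4–10: 35.8 + 177.6 + 142.4 + 128.0 + 171.4 + 49.1 + 103.7 = 808.0
Divide by 7: 808.0 / 7 = 115.43

115.43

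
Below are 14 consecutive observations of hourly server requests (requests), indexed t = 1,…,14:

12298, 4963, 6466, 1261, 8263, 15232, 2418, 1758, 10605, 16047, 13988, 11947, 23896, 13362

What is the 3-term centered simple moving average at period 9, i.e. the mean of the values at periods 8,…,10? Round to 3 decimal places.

9470.000

Sum of periods 8–10: 1758 + 10605 + 16047 = 28410
Divide by 3: 28410 / 3 = 9470.000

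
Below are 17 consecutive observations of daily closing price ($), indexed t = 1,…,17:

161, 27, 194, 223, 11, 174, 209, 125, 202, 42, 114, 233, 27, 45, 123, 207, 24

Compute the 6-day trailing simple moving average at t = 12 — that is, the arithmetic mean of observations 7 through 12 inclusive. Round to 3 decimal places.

154.167

Sum of periods 7–12: 209 + 125 + 202 + 42 + 114 + 233 = 925
Divide by 6: 925 / 6 = 154.167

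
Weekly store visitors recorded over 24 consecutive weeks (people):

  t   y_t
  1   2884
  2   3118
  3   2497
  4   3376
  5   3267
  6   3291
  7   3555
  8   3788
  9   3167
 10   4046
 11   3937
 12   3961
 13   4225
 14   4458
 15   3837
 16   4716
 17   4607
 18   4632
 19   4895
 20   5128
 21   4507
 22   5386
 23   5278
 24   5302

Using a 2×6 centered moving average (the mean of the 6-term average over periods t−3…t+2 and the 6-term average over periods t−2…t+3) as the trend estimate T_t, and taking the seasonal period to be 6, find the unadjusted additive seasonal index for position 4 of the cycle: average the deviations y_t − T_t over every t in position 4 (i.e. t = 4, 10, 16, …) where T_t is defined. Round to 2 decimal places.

Season position 4 occurs at t = 4, 10, 16 (where T_t is defined).
t=4: T_4 = 3128.0833; y_4 − T_4 = 3376 − 3128.0833 = 247.9167
t=10: T_10 = 3798.1667; y_10 − T_10 = 4046 − 3798.1667 = 247.8333
t=16: T_16 = 4468.3333; y_16 − T_16 = 4716 − 4468.3333 = 247.6667
Mean deviation: (247.9167 + 247.8333 + 247.6667) / 3 = 247.81

247.81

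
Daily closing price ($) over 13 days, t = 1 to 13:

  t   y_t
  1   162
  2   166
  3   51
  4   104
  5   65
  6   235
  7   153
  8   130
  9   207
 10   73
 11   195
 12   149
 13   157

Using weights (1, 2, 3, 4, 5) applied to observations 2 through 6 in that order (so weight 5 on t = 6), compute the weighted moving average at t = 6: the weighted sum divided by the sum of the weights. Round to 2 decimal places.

Weighted sum: 1·166 + 2·51 + 3·104 + 4·65 + 5·235 = 166 + 102 + 312 + 260 + 1175 = 2015
Weight total: 1 + 2 + 3 + 4 + 5 = 15
WMA = 2015 / 15 = 134.33

134.33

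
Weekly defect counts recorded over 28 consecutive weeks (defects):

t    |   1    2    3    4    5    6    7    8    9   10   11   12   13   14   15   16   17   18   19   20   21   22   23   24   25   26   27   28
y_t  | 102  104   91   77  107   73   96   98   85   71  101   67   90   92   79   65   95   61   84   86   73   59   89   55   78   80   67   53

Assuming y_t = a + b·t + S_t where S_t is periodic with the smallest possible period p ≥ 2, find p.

6

First differences y_{t+1} − y_t: 2, -13, -14, 30, -34, 23, 2, -13, -14, 30, -34, 23, 2, -13, …
The difference pattern repeats every 6 terms and not for any smaller step, so p = 6.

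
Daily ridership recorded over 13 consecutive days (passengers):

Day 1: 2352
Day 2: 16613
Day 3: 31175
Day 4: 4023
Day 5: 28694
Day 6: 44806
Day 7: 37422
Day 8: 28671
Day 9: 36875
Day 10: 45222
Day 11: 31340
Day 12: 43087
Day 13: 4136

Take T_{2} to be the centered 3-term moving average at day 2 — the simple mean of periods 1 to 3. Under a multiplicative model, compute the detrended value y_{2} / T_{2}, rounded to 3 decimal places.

Trend T_2 = (2352 + 16613 + 31175) / 3 = 50140/3 = 16713.33333
Ratio to trend: 16613 / 16713.33333 = 0.994

0.994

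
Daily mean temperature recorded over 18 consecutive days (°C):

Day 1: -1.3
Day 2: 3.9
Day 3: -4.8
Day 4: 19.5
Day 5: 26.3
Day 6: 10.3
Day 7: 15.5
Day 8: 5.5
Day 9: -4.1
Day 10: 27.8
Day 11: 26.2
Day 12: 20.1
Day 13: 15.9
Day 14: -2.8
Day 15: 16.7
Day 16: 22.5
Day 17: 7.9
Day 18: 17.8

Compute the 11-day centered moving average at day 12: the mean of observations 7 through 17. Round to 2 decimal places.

Sum of periods 7–17: 15.5 + 5.5 + (-4.1) + 27.8 + 26.2 + 20.1 + 15.9 + (-2.8) + 16.7 + 22.5 + 7.9 = 151.2
Divide by 11: 151.2 / 11 = 13.75

13.75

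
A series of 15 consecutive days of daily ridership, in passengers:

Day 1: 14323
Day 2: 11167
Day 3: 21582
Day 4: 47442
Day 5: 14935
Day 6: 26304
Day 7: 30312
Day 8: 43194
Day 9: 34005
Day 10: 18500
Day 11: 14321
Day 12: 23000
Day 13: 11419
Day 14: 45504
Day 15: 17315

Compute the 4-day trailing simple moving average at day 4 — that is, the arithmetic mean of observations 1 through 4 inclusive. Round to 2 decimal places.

23628.50

Sum of periods 1–4: 14323 + 11167 + 21582 + 47442 = 94514
Divide by 4: 94514 / 4 = 23628.50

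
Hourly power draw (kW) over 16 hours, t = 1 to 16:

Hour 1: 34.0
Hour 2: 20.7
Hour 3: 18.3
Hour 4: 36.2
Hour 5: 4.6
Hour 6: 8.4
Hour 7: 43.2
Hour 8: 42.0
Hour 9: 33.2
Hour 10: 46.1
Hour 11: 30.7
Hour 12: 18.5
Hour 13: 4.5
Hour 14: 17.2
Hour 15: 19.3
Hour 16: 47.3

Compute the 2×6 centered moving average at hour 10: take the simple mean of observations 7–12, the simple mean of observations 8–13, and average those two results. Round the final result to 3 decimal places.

32.392

Sum over 7–12: 43.2 + 42.0 + 33.2 + 46.1 + 30.7 + 18.5 = 213.7
Sum over 8–13: 42.0 + 33.2 + 46.1 + 30.7 + 18.5 + 4.5 = 175.0
CMA at t=10 = (213.7 + 175.0) / (2·6) = 388.7 / 12 = 32.392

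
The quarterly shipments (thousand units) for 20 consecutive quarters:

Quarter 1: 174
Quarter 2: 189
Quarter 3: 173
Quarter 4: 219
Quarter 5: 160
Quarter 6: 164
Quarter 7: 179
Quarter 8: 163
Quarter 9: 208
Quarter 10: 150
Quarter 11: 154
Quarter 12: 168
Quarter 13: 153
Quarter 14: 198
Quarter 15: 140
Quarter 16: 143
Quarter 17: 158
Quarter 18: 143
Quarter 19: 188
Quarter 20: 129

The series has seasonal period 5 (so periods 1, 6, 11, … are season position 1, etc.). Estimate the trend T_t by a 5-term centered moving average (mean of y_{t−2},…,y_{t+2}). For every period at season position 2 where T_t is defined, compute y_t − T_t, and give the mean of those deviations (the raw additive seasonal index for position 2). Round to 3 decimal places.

3.733

Season position 2 occurs at t = 7, 12, 17 (where T_t is defined).
t=7: T_7 = 174.80000; y_7 − T_7 = 179 − 174.80000 = 4.20000
t=12: T_12 = 164.60000; y_12 − T_12 = 168 − 164.60000 = 3.40000
t=17: T_17 = 154.40000; y_17 − T_17 = 158 − 154.40000 = 3.60000
Mean deviation: (4.20000 + 3.40000 + 3.60000) / 3 = 3.733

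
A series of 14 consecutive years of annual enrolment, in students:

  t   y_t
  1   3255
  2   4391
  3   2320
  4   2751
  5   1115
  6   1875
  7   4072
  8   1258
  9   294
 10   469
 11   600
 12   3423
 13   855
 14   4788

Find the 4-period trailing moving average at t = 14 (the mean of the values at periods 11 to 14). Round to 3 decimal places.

2416.500

Sum of periods 11–14: 600 + 3423 + 855 + 4788 = 9666
Divide by 4: 9666 / 4 = 2416.500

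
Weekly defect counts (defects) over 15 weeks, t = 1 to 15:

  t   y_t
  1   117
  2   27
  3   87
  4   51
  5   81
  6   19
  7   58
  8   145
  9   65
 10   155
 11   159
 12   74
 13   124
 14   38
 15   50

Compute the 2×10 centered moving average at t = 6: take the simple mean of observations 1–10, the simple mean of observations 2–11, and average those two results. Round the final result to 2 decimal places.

Sum over 1–10: 117 + 27 + 87 + 51 + 81 + 19 + 58 + 145 + 65 + 155 = 805
Sum over 2–11: 27 + 87 + 51 + 81 + 19 + 58 + 145 + 65 + 155 + 159 = 847
CMA at t=6 = (805 + 847) / (2·10) = 1652 / 20 = 82.60

82.60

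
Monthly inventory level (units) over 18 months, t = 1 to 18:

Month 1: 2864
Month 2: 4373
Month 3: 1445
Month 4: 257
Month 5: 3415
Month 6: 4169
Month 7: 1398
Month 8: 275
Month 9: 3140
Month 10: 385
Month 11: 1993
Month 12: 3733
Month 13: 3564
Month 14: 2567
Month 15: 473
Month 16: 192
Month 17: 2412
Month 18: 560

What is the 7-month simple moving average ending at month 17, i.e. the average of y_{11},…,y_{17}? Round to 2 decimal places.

2133.43

Sum of periods 11–17: 1993 + 3733 + 3564 + 2567 + 473 + 192 + 2412 = 14934
Divide by 7: 14934 / 7 = 2133.43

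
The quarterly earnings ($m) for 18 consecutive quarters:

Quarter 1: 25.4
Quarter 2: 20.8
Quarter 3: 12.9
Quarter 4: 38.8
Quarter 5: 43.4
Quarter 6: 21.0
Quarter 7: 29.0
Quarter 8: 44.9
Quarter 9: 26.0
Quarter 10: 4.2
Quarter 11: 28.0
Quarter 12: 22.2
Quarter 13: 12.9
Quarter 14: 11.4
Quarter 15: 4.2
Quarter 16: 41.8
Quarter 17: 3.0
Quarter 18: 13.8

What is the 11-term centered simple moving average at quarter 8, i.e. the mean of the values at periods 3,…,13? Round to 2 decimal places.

25.75

Sum of periods 3–13: 12.9 + 38.8 + 43.4 + 21.0 + 29.0 + 44.9 + 26.0 + 4.2 + 28.0 + 22.2 + 12.9 = 283.3
Divide by 11: 283.3 / 11 = 25.75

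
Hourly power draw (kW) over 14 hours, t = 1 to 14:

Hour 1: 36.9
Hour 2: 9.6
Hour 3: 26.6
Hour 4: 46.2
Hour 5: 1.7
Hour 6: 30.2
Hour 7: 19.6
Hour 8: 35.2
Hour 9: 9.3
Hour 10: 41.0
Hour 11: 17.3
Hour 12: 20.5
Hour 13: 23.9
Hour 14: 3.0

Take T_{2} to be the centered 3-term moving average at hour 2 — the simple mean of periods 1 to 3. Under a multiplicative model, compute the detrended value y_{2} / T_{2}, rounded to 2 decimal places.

0.39

Trend T_2 = (36.9 + 9.6 + 26.6) / 3 = 73.1/3 = 24.3667
Ratio to trend: 9.6 / 24.3667 = 0.39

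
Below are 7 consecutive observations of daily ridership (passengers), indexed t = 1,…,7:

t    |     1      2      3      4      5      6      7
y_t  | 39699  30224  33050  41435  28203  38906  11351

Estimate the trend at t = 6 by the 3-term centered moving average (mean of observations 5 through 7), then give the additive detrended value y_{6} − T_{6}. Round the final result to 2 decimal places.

12752.67

Trend T_6 = (28203 + 38906 + 11351) / 3 = 78460/3 = 26153.3333
Detrended value: 38906 − 26153.3333 = 12752.67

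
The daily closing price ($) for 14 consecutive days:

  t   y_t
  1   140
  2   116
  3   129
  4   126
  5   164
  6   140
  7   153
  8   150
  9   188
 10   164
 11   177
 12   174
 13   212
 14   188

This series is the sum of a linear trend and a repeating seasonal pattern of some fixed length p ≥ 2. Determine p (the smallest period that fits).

4

First differences y_{t+1} − y_t: -24, 13, -3, 38, -24, 13, -3, 38, -24, 13, …
The difference pattern repeats every 4 terms and not for any smaller step, so p = 4.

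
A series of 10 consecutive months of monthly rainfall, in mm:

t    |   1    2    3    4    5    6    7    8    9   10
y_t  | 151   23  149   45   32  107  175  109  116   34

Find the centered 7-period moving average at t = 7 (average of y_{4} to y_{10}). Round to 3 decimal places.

Sum of periods 4–10: 45 + 32 + 107 + 175 + 109 + 116 + 34 = 618
Divide by 7: 618 / 7 = 88.286

88.286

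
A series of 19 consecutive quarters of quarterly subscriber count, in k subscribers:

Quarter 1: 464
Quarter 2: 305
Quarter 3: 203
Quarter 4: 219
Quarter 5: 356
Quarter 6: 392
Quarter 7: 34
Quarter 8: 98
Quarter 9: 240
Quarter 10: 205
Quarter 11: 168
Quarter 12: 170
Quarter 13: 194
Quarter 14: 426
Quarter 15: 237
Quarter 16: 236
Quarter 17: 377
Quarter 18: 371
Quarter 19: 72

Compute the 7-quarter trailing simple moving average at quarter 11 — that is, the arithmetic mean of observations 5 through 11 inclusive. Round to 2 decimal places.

Sum of periods 5–11: 356 + 392 + 34 + 98 + 240 + 205 + 168 = 1493
Divide by 7: 1493 / 7 = 213.29

213.29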